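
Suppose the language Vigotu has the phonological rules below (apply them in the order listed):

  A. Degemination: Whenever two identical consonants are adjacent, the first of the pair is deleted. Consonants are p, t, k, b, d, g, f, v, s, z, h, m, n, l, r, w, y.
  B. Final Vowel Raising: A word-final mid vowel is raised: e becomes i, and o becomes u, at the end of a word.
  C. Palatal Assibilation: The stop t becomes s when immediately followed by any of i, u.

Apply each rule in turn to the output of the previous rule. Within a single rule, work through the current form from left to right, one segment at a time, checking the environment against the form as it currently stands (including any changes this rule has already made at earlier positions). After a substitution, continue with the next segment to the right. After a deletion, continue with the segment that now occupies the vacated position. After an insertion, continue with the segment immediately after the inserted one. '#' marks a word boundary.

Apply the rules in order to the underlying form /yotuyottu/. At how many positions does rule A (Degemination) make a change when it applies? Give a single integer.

1

A Degemination: [yotuyottu] → [yotuyotu]
B Final Vowel Raising: no change — [yotuyotu]
C Palatal Assibilation: [yotuyotu] → [yosuyosu]
Rule A changed 1 position(s).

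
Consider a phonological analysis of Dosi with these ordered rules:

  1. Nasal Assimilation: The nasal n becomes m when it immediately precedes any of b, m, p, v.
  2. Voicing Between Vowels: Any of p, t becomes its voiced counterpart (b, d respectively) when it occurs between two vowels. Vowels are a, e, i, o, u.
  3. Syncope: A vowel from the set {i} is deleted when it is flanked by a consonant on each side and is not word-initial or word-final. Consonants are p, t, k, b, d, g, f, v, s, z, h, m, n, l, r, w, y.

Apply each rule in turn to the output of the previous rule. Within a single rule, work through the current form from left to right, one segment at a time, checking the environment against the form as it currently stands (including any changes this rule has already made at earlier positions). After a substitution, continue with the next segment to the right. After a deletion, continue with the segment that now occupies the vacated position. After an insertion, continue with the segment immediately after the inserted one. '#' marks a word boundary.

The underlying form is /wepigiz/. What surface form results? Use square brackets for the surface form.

[webgz]

1 Nasal Assimilation: no change — [wepigiz]
2 Voicing Between Vowels: [wepigiz] → [webigiz]
3 Syncope: [webigiz] → [webgz]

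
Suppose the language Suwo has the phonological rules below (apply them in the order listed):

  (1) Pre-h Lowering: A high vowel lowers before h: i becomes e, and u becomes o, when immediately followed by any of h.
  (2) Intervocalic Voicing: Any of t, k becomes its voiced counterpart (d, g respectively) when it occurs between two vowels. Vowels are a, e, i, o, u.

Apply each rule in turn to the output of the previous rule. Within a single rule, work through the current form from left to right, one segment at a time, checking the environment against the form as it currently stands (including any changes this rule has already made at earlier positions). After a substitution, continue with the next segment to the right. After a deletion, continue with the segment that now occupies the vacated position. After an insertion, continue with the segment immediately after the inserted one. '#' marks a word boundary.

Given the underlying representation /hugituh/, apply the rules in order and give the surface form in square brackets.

(1) Pre-h Lowering: [hugituh] → [hugitoh]
(2) Intervocalic Voicing: [hugitoh] → [hugidoh]

[hugidoh]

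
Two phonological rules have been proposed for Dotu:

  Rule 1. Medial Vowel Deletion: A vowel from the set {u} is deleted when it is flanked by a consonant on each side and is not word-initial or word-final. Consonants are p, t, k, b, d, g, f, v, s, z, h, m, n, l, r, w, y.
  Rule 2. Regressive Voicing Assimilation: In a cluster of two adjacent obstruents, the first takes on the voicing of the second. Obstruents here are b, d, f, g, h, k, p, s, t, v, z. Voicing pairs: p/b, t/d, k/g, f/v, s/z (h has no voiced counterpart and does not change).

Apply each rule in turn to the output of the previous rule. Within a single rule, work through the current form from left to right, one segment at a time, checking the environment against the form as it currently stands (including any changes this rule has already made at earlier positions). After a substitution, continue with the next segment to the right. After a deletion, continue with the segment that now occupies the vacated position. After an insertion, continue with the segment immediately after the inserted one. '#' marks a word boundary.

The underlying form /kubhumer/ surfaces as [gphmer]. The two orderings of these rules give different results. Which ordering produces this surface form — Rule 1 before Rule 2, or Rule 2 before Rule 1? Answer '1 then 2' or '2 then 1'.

1 then 2

Order 1 then 2:
  1 Medial Vowel Deletion: [kubhumer] → [kbhmer]
  2 Regressive Voicing Assimilation: [kbhmer] → [gphmer]
  result: [gphmer]
Order 2 then 1:
  2 Regressive Voicing Assimilation: [kubhumer] → [kuphumer]
  1 Medial Vowel Deletion: [kuphumer] → [kphmer]
  result: [kphmer]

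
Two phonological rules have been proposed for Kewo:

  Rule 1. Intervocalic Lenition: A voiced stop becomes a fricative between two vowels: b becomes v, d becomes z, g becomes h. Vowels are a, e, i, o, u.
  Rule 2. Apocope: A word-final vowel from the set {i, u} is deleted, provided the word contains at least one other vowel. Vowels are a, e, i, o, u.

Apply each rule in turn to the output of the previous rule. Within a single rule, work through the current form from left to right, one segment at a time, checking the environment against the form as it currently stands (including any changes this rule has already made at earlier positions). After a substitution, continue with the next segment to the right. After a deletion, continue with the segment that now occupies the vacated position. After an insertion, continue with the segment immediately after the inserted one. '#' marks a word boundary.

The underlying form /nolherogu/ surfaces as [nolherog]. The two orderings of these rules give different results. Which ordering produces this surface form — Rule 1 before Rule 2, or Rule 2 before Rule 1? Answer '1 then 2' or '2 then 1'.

2 then 1

Order 1 then 2:
  1 Intervocalic Lenition: [nolherogu] → [nolherohu]
  2 Apocope: [nolherohu] → [nolheroh]
  result: [nolheroh]
Order 2 then 1:
  2 Apocope: [nolherogu] → [nolherog]
  1 Intervocalic Lenition: no change — [nolherog]
  result: [nolherog]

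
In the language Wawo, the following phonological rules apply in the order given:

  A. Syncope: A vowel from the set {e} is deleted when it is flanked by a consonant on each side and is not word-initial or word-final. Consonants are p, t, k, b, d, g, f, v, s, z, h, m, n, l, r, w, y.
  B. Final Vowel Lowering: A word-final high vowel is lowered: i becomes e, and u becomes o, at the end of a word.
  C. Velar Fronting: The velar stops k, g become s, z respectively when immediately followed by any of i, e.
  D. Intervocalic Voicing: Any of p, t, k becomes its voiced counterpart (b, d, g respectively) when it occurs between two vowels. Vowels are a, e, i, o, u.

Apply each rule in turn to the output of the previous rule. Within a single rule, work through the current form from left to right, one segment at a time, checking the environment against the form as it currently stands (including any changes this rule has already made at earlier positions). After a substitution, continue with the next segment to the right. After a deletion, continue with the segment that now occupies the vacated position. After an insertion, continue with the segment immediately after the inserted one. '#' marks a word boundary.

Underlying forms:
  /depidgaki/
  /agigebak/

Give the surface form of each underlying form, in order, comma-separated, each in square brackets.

/depidgaki/:
  A Syncope: [depidgaki] → [dpidgaki]
  B Final Vowel Lowering: [dpidgaki] → [dpidgake]
  C Velar Fronting: [dpidgake] → [dpidgase]
  D Intervocalic Voicing: no change — [dpidgase]
/agigebak/:
  A Syncope: [agigebak] → [agigbak]
  B Final Vowel Lowering: no change — [agigbak]
  C Velar Fronting: [agigbak] → [azigbak]
  D Intervocalic Voicing: no change — [azigbak]

[dpidgase], [azigbak]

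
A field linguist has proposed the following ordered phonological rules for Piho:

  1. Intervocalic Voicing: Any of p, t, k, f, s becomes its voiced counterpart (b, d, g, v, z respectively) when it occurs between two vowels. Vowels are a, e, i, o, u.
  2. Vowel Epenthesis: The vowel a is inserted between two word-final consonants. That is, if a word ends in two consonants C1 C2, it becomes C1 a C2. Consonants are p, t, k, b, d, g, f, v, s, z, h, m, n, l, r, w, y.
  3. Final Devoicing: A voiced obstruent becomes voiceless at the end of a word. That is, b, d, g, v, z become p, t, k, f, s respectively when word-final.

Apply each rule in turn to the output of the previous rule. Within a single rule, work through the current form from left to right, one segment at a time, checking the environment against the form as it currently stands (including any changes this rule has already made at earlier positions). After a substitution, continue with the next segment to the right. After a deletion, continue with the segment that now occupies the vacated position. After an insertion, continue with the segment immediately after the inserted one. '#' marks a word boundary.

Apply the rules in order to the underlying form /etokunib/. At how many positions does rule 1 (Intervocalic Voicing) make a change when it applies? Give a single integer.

2

1 Intervocalic Voicing: [etokunib] → [edogunib]
2 Vowel Epenthesis: no change — [edogunib]
3 Final Devoicing: [edogunib] → [edogunip]
Rule 1 changed 2 position(s).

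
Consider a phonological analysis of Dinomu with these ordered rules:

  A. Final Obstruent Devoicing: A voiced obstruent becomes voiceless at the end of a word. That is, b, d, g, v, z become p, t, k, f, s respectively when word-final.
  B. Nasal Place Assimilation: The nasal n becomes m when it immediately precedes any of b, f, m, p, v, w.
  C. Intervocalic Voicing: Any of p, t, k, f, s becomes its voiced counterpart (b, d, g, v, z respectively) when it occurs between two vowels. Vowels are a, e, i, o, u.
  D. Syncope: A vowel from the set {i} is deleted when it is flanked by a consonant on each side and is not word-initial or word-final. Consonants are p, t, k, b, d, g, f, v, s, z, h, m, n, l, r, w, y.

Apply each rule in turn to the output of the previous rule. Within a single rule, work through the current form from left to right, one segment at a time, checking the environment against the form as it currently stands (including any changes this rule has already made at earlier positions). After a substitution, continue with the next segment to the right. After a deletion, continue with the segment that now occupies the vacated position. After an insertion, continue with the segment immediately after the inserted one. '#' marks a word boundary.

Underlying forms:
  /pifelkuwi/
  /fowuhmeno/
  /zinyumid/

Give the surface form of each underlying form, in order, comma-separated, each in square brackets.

[pvelkuwi], [fowuhmeno], [znyumt]

/pifelkuwi/:
  A Final Obstruent Devoicing: no change — [pifelkuwi]
  B Nasal Place Assimilation: no change — [pifelkuwi]
  C Intervocalic Voicing: [pifelkuwi] → [pivelkuwi]
  D Syncope: [pivelkuwi] → [pvelkuwi]
/fowuhmeno/:
  A Final Obstruent Devoicing: no change — [fowuhmeno]
  B Nasal Place Assimilation: no change — [fowuhmeno]
  C Intervocalic Voicing: no change — [fowuhmeno]
  D Syncope: no change — [fowuhmeno]
/zinyumid/:
  A Final Obstruent Devoicing: [zinyumid] → [zinyumit]
  B Nasal Place Assimilation: no change — [zinyumit]
  C Intervocalic Voicing: no change — [zinyumit]
  D Syncope: [zinyumit] → [znyumt]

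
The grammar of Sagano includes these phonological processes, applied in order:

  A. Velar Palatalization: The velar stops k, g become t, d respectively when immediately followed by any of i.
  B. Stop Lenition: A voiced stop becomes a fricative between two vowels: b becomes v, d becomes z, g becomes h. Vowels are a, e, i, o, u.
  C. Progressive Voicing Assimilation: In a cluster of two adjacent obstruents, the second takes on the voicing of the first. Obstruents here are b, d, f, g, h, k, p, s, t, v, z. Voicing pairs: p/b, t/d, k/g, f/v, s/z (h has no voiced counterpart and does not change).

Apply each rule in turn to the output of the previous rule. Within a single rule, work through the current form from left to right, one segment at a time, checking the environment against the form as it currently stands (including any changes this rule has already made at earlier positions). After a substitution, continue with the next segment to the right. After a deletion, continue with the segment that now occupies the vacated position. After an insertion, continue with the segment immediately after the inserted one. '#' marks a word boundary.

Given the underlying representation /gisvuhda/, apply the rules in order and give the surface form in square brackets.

A Velar Palatalization: [gisvuhda] → [disvuhda]
B Stop Lenition: no change — [disvuhda]
C Progressive Voicing Assimilation: [disvuhda] → [disfuhta]

[disfuhta]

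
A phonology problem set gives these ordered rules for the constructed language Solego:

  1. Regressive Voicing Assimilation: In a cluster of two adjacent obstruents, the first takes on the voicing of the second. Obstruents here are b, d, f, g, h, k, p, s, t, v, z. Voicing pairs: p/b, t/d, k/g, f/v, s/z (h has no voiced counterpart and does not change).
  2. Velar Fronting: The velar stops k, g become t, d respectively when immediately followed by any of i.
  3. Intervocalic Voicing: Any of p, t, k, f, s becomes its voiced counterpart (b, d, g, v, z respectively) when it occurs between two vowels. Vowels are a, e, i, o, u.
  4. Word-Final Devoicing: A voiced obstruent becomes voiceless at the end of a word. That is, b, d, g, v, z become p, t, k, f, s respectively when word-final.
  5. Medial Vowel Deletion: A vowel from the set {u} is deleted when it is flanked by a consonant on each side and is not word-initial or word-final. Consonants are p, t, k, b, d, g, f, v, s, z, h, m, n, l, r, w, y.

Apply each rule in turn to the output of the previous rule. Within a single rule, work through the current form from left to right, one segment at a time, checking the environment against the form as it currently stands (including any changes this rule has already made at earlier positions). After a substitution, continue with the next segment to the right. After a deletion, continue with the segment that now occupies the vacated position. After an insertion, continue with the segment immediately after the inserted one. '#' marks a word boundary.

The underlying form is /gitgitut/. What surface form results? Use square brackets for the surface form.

1 Regressive Voicing Assimilation: [gitgitut] → [gidgitut]
2 Velar Fronting: [gidgitut] → [didditut]
3 Intervocalic Voicing: [didditut] → [diddidut]
4 Word-Final Devoicing: no change — [diddidut]
5 Medial Vowel Deletion: [diddidut] → [diddidt]

[diddidt]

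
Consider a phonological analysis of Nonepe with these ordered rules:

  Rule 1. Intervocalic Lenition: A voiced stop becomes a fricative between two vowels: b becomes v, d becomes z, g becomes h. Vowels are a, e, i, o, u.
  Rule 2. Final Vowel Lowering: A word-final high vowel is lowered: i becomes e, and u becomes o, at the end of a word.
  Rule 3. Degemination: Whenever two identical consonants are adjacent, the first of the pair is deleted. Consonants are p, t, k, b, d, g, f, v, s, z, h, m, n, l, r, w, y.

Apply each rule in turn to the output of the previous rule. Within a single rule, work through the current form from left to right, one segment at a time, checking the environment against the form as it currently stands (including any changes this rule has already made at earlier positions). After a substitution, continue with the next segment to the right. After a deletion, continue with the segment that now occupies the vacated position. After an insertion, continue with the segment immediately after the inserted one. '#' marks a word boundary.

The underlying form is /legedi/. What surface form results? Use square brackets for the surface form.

[leheze]

Rule 1 Intervocalic Lenition: [legedi] → [lehezi]
Rule 2 Final Vowel Lowering: [lehezi] → [leheze]
Rule 3 Degemination: no change — [leheze]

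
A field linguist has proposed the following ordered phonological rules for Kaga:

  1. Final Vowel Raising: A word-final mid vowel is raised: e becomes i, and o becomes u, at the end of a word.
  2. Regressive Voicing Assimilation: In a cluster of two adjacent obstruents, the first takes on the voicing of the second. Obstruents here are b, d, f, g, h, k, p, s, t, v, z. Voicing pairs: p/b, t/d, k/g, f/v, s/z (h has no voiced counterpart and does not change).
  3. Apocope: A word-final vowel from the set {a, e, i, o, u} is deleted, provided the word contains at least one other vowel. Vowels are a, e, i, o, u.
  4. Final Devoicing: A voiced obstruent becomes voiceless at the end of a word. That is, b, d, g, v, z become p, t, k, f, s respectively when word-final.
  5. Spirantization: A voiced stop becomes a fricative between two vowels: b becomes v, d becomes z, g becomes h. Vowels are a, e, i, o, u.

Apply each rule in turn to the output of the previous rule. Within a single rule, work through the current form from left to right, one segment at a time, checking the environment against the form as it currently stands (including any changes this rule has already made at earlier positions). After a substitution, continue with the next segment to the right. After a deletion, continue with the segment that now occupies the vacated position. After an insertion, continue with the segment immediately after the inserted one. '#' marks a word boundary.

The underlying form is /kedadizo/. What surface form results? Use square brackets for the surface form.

[kezazis]

1 Final Vowel Raising: [kedadizo] → [kedadizu]
2 Regressive Voicing Assimilation: no change — [kedadizu]
3 Apocope: [kedadizu] → [kedadiz]
4 Final Devoicing: [kedadiz] → [kedadis]
5 Spirantization: [kedadis] → [kezazis]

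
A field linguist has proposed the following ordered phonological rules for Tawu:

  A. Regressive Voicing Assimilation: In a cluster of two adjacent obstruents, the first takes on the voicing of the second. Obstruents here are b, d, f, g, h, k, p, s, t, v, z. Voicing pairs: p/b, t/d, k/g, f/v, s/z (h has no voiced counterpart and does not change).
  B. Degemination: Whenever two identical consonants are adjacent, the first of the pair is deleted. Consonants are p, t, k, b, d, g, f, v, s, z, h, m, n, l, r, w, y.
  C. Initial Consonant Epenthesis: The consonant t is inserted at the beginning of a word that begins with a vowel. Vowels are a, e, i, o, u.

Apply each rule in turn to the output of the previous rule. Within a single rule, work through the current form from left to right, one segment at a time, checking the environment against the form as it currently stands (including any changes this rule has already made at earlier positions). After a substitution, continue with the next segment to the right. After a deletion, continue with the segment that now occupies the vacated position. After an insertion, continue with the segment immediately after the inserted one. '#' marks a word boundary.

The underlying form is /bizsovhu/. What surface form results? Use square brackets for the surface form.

A Regressive Voicing Assimilation: [bizsovhu] → [bissofhu]
B Degemination: [bissofhu] → [bisofhu]
C Initial Consonant Epenthesis: no change — [bisofhu]

[bisofhu]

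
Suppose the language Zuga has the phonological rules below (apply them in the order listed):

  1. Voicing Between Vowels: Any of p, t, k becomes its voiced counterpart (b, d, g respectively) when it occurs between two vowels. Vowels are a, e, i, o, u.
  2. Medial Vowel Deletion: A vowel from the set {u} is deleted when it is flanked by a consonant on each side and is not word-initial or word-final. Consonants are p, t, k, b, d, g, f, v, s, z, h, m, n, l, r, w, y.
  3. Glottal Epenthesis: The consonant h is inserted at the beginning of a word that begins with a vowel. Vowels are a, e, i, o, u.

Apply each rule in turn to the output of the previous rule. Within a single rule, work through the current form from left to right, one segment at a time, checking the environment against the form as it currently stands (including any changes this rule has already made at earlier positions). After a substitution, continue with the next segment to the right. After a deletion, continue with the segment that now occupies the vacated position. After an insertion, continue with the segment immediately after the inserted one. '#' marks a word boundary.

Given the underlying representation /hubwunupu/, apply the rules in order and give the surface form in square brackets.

[hbwnbu]

1 Voicing Between Vowels: [hubwunupu] → [hubwunubu]
2 Medial Vowel Deletion: [hubwunubu] → [hbwnbu]
3 Glottal Epenthesis: no change — [hbwnbu]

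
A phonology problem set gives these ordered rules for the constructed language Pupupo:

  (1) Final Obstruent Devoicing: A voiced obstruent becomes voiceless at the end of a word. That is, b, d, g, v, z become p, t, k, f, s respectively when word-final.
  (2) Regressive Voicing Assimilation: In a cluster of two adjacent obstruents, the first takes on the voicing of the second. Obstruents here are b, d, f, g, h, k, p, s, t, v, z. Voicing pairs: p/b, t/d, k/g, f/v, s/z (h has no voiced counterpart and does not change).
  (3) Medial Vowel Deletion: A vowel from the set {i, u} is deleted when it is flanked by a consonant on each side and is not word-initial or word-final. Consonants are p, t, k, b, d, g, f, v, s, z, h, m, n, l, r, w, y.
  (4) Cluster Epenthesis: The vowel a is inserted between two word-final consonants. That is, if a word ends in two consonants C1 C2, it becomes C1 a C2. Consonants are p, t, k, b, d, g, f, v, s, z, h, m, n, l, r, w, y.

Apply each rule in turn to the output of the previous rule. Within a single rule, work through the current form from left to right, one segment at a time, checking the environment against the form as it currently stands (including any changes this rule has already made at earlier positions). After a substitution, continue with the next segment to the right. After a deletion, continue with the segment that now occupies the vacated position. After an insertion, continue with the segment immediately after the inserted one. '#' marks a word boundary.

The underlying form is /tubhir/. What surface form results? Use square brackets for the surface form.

[tphar]

(1) Final Obstruent Devoicing: no change — [tubhir]
(2) Regressive Voicing Assimilation: [tubhir] → [tuphir]
(3) Medial Vowel Deletion: [tuphir] → [tphr]
(4) Cluster Epenthesis: [tphr] → [tphar]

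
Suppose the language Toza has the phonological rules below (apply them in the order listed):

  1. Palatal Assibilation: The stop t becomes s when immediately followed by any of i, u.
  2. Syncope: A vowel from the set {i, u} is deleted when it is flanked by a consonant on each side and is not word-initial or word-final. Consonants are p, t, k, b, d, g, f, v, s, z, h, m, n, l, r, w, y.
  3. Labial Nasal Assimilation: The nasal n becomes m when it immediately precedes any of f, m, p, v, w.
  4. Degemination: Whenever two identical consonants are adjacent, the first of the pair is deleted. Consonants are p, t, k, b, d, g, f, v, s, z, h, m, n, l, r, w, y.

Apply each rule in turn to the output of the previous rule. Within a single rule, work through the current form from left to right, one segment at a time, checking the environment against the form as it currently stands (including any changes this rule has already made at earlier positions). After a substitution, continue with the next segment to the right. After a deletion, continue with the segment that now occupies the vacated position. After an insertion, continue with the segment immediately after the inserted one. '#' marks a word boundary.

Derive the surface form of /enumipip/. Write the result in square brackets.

1 Palatal Assibilation: no change — [enumipip]
2 Syncope: [enumipip] → [enmpp]
3 Labial Nasal Assimilation: [enmpp] → [emmpp]
4 Degemination: [emmpp] → [emp]

[emp]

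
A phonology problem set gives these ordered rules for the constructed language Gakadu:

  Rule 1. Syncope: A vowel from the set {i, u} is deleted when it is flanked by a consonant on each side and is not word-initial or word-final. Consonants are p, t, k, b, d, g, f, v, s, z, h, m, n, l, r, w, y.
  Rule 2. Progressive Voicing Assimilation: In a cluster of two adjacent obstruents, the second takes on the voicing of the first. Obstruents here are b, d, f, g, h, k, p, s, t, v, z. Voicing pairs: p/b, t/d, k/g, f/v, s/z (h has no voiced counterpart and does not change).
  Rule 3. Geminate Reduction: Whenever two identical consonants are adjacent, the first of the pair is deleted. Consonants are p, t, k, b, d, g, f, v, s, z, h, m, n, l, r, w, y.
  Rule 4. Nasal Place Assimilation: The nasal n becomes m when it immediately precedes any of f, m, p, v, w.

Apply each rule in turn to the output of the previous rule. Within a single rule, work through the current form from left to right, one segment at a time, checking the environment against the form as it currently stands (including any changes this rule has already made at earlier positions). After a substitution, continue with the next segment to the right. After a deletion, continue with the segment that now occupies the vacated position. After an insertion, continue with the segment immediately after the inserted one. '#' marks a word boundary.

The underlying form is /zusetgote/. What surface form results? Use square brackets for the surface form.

Rule 1 Syncope: [zusetgote] → [zsetgote]
Rule 2 Progressive Voicing Assimilation: [zsetgote] → [zzetkote]
Rule 3 Geminate Reduction: [zzetkote] → [zetkote]
Rule 4 Nasal Place Assimilation: no change — [zetkote]

[zetkote]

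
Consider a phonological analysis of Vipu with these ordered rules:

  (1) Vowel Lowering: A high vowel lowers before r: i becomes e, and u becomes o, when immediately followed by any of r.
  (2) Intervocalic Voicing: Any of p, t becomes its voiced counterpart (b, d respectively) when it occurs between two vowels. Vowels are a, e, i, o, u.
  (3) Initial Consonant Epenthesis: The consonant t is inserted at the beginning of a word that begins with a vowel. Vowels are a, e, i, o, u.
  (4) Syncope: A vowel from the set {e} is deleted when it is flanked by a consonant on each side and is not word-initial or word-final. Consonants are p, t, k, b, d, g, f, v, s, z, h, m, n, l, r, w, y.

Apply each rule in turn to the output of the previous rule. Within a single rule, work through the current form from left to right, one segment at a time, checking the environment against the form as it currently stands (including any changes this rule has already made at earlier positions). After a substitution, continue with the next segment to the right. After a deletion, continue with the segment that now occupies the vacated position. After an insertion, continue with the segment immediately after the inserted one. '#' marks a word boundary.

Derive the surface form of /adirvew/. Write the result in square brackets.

(1) Vowel Lowering: [adirvew] → [adervew]
(2) Intervocalic Voicing: no change — [adervew]
(3) Initial Consonant Epenthesis: [adervew] → [tadervew]
(4) Syncope: [tadervew] → [tadrvw]

[tadrvw]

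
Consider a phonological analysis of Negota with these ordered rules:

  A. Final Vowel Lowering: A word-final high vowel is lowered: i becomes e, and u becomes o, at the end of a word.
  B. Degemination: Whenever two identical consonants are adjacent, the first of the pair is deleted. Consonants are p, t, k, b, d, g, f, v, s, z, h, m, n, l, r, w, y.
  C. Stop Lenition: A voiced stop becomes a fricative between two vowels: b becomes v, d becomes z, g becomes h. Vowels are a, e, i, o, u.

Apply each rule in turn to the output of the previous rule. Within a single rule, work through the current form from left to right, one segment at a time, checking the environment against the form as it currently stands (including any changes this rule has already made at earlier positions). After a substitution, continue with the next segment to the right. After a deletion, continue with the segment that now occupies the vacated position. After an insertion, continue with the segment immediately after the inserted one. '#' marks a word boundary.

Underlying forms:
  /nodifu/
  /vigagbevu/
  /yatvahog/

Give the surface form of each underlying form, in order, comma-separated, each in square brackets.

/nodifu/:
  A Final Vowel Lowering: [nodifu] → [nodifo]
  B Degemination: no change — [nodifo]
  C Stop Lenition: [nodifo] → [nozifo]
/vigagbevu/:
  A Final Vowel Lowering: [vigagbevu] → [vigagbevo]
  B Degemination: no change — [vigagbevo]
  C Stop Lenition: [vigagbevo] → [vihagbevo]
/yatvahog/:
  A Final Vowel Lowering: no change — [yatvahog]
  B Degemination: no change — [yatvahog]
  C Stop Lenition: no change — [yatvahog]

[nozifo], [vihagbevo], [yatvahog]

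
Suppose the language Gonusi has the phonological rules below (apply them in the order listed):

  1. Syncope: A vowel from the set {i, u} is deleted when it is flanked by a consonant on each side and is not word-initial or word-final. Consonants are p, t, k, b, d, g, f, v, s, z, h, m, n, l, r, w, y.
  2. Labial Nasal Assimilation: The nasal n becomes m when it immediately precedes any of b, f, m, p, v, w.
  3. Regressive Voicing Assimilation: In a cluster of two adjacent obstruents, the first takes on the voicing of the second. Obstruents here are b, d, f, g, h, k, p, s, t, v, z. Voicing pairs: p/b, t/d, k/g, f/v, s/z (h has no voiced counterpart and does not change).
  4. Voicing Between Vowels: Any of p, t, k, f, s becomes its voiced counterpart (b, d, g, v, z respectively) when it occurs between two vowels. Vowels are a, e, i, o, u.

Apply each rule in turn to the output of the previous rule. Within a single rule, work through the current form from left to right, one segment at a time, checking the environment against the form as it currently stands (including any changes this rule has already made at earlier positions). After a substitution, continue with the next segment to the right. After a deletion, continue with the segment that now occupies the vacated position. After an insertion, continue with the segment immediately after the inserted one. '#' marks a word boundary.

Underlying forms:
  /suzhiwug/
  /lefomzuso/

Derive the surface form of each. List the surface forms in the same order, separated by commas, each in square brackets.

/suzhiwug/:
  1 Syncope: [suzhiwug] → [szhwg]
  2 Labial Nasal Assimilation: no change — [szhwg]
  3 Regressive Voicing Assimilation: [szhwg] → [zshwg]
  4 Voicing Between Vowels: no change — [zshwg]
/lefomzuso/:
  1 Syncope: [lefomzuso] → [lefomzso]
  2 Labial Nasal Assimilation: no change — [lefomzso]
  3 Regressive Voicing Assimilation: [lefomzso] → [lefomsso]
  4 Voicing Between Vowels: [lefomsso] → [levomsso]

[zshwg], [levomsso]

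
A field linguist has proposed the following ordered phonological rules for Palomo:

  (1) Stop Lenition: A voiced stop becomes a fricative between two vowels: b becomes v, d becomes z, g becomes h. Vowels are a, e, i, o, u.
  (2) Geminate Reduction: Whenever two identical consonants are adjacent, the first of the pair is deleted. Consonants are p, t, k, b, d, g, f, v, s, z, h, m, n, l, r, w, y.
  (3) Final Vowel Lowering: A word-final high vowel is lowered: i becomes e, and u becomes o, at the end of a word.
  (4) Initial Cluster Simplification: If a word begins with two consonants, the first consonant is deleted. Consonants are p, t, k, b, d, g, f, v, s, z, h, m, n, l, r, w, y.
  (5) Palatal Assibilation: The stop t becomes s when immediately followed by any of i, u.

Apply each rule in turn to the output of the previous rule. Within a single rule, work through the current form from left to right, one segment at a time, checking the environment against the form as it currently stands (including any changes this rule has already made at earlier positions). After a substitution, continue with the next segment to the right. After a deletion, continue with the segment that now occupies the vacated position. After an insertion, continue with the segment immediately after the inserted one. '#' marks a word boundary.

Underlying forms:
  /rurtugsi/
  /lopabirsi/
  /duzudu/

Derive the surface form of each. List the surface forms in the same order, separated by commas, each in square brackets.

[rursugse], [lopavirse], [duzuzo]

/rurtugsi/:
  (1) Stop Lenition: no change — [rurtugsi]
  (2) Geminate Reduction: no change — [rurtugsi]
  (3) Final Vowel Lowering: [rurtugsi] → [rurtugse]
  (4) Initial Cluster Simplification: no change — [rurtugse]
  (5) Palatal Assibilation: [rurtugse] → [rursugse]
/lopabirsi/:
  (1) Stop Lenition: [lopabirsi] → [lopavirsi]
  (2) Geminate Reduction: no change — [lopavirsi]
  (3) Final Vowel Lowering: [lopavirsi] → [lopavirse]
  (4) Initial Cluster Simplification: no change — [lopavirse]
  (5) Palatal Assibilation: no change — [lopavirse]
/duzudu/:
  (1) Stop Lenition: [duzudu] → [duzuzu]
  (2) Geminate Reduction: no change — [duzuzu]
  (3) Final Vowel Lowering: [duzuzu] → [duzuzo]
  (4) Initial Cluster Simplification: no change — [duzuzo]
  (5) Palatal Assibilation: no change — [duzuzo]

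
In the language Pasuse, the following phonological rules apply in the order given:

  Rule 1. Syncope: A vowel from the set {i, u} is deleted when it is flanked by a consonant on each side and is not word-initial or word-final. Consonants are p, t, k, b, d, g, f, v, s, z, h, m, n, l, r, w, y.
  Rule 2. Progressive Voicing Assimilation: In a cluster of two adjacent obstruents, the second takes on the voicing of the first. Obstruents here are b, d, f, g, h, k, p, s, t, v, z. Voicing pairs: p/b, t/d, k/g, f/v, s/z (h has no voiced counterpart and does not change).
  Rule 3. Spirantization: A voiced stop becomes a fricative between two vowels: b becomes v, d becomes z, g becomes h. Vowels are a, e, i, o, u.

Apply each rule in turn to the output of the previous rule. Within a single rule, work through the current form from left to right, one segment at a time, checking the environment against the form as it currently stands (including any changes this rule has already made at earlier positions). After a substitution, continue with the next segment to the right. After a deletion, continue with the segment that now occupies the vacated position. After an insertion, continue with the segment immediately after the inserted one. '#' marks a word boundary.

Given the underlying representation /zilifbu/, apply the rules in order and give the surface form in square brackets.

Rule 1 Syncope: [zilifbu] → [zlfbu]
Rule 2 Progressive Voicing Assimilation: [zlfbu] → [zlfpu]
Rule 3 Spirantization: no change — [zlfpu]

[zlfpu]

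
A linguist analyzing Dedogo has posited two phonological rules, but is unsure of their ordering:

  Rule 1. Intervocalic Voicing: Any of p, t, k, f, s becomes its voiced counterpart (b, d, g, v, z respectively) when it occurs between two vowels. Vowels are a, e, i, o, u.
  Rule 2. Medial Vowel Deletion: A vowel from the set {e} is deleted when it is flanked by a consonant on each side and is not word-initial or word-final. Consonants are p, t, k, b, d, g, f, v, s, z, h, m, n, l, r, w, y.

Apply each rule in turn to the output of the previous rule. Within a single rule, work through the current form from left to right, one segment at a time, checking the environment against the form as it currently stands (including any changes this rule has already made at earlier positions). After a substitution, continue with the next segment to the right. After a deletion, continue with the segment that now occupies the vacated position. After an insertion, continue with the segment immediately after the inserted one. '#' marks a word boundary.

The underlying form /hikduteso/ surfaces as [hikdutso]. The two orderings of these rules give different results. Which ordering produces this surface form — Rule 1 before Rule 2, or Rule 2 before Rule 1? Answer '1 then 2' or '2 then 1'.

Order 1 then 2:
  1 Intervocalic Voicing: [hikduteso] → [hikdudezo]
  2 Medial Vowel Deletion: [hikdudezo] → [hikdudzo]
  result: [hikdudzo]
Order 2 then 1:
  2 Medial Vowel Deletion: [hikduteso] → [hikdutso]
  1 Intervocalic Voicing: no change — [hikdutso]
  result: [hikdutso]

2 then 1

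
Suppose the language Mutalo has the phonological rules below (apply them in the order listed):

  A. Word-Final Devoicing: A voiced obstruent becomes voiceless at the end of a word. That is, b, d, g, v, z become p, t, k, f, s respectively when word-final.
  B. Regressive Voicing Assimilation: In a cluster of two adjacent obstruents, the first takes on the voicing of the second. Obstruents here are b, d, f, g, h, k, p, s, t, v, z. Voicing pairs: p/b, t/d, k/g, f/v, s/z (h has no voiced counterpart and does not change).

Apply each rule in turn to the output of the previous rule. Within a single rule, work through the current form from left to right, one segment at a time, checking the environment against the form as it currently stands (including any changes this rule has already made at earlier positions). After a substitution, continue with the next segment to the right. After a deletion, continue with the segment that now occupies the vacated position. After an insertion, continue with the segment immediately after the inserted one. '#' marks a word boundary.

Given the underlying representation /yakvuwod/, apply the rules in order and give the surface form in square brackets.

[yagvuwot]

A Word-Final Devoicing: [yakvuwod] → [yakvuwot]
B Regressive Voicing Assimilation: [yakvuwot] → [yagvuwot]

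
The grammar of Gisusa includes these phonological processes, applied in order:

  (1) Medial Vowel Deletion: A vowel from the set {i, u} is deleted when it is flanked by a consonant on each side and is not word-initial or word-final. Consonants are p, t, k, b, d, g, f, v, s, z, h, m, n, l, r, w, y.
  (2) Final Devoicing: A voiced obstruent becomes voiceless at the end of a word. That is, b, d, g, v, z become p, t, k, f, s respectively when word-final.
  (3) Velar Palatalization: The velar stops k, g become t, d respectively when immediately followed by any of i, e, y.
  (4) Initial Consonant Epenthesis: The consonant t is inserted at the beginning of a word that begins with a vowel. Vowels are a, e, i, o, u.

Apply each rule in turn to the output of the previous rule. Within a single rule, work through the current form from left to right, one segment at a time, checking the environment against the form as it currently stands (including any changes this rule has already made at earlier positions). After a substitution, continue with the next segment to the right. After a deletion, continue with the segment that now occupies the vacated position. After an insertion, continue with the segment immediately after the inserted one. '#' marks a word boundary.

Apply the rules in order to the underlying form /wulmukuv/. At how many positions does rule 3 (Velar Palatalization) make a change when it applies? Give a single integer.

(1) Medial Vowel Deletion: [wulmukuv] → [wlmkv]
(2) Final Devoicing: [wlmkv] → [wlmkf]
(3) Velar Palatalization: no change — [wlmkf]
(4) Initial Consonant Epenthesis: no change — [wlmkf]
Rule 3 changed 0 position(s).

0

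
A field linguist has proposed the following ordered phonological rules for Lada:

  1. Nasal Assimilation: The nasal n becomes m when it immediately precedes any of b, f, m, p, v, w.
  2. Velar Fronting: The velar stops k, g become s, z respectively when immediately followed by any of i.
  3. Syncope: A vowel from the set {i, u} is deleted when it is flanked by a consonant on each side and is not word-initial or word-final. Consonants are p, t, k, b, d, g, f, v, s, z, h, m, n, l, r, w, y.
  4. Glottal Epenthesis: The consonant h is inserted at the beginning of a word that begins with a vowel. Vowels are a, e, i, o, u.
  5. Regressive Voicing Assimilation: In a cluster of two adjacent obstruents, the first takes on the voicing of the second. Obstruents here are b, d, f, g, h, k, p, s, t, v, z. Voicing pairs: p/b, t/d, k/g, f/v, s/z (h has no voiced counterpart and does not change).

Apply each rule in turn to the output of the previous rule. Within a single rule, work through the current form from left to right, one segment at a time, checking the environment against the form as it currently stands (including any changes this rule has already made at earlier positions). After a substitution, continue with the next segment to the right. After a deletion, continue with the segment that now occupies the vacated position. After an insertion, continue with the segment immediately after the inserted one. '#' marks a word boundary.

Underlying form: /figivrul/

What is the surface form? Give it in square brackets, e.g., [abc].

[vzvrl]

1 Nasal Assimilation: no change — [figivrul]
2 Velar Fronting: [figivrul] → [fizivrul]
3 Syncope: [fizivrul] → [fzvrl]
4 Glottal Epenthesis: no change — [fzvrl]
5 Regressive Voicing Assimilation: [fzvrl] → [vzvrl]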